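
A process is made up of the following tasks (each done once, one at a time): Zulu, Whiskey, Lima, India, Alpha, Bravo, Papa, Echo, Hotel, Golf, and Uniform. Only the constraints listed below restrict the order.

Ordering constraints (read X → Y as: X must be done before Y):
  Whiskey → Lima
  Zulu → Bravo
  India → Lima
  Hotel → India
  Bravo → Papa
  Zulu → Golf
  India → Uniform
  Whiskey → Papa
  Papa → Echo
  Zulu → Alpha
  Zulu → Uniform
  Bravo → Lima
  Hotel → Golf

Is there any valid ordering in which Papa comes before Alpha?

Nothing in the constraints forces Alpha before Papa — there is no chain from Alpha to Papa.
That means at least one valid schedule has Papa before Alpha.

Yes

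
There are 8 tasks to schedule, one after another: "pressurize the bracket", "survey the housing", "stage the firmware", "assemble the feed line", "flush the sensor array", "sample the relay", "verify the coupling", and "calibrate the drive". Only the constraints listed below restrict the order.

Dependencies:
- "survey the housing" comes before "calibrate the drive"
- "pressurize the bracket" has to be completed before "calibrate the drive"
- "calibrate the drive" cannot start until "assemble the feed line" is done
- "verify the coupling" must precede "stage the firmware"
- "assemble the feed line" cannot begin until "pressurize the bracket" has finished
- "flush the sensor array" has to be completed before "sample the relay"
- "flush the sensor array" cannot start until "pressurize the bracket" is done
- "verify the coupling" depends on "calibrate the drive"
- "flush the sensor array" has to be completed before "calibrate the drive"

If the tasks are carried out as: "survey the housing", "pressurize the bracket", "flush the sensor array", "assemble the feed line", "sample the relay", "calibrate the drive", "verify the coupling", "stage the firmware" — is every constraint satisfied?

Yes

Every stated constraint is respected: "survey the housing" sits at position 1, ahead of "calibrate the drive" at position 6, and each of the other listed pairs likewise has the predecessor earlier in the sequence.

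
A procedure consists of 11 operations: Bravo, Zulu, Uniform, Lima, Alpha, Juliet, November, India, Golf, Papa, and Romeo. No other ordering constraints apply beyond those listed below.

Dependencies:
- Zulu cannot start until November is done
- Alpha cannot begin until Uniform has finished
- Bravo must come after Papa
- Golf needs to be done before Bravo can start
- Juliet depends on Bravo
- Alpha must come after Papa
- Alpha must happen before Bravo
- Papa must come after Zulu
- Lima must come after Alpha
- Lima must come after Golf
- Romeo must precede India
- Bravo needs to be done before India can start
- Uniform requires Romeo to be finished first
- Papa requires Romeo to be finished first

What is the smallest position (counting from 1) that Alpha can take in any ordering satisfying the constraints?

Working backwards through the constraints from Alpha, its full set of required predecessors is Zulu, Uniform, November, Papa, Romeo — 5 of them.
So at minimum 5 operations come before Alpha, putting Alpha no earlier than position 6. That position is achievable by scheduling exactly those predecessors first.

6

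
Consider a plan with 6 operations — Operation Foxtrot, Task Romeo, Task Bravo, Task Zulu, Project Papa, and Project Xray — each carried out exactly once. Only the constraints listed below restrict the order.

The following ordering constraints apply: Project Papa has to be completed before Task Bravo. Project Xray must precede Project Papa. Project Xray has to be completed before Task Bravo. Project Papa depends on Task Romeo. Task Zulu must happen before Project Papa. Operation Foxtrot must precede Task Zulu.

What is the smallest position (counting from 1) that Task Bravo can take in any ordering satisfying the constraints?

Every operation that must precede Task Bravo has to come before it. Tracing all chains that end at Task Bravo, those operations are: Operation Foxtrot, Task Romeo, Task Zulu, Project Papa, Project Xray — 5 in total.
So at minimum 5 operations come before Task Bravo, putting Task Bravo no earlier than position 6. That position is achievable by scheduling exactly those predecessors first.

6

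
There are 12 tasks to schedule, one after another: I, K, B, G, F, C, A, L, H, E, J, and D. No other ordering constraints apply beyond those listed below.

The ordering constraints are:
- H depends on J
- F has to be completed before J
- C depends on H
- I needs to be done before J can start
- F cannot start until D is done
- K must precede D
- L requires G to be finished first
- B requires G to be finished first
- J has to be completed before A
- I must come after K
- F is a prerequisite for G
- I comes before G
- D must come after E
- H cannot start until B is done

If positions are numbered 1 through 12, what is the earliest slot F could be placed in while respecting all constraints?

4

Working backwards through the constraints from F, its full set of required predecessors is K, E, D — 3 of them.
With 3 mandatory predecessors, the earliest F can sit is position 3+1 = 4, and placing just those 3 first achieves it.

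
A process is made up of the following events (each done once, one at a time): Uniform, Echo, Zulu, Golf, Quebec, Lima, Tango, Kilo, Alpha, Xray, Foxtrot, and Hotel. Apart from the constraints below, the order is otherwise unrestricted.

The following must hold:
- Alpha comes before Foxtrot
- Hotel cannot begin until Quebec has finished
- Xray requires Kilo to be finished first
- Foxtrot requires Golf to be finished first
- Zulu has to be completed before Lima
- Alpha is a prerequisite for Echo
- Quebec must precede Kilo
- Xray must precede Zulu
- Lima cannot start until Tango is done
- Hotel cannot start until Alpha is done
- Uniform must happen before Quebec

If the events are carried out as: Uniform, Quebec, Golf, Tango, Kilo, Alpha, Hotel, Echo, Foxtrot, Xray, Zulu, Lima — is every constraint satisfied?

Going through the constraints one by one, each required predecessor appears earlier in the sequence than its dependent — e.g. Tango (position 4) is before Lima (position 12), as required.

Yes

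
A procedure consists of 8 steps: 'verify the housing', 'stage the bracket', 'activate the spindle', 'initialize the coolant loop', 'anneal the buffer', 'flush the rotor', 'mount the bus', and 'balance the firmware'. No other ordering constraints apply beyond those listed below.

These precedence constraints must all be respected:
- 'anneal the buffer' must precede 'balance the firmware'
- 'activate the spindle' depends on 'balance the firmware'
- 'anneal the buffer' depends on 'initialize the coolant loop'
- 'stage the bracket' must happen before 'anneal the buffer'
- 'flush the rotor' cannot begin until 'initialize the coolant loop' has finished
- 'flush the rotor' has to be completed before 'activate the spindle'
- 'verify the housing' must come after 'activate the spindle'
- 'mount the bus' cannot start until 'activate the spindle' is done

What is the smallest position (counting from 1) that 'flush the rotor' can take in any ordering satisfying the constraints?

2

Working backwards through the constraints from 'flush the rotor', its only required predecessor is 'initialize the coolant loop'.
So at minimum 1 step comes before 'flush the rotor', putting 'flush the rotor' no earlier than position 2. That position is achievable by scheduling exactly that predecessor first.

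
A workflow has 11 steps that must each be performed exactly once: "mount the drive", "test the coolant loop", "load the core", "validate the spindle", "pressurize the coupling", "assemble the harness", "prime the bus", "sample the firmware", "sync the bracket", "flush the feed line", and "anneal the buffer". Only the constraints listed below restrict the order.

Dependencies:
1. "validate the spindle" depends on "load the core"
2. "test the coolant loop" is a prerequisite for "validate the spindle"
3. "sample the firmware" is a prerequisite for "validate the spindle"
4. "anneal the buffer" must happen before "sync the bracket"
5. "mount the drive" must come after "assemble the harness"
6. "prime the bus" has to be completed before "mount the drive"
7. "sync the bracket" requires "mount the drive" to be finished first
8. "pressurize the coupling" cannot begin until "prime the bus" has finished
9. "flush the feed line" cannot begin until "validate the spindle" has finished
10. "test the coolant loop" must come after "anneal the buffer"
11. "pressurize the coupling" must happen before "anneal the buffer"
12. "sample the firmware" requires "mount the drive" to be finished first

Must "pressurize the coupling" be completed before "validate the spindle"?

Chaining the stated constraints: "pressurize the coupling" → "anneal the buffer" → "test the coolant loop" → "validate the spindle".
So "pressurize the coupling" must precede "validate the spindle" in any valid ordering.

Yes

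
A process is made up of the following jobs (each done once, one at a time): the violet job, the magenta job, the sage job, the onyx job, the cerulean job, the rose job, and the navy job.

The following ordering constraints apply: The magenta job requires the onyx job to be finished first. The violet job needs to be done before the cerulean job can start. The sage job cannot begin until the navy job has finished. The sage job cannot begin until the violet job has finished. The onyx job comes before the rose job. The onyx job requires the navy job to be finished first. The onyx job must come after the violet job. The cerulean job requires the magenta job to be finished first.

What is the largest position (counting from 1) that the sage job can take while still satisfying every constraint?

7

Nothing depends on the sage job, so it can be the final job, position 7.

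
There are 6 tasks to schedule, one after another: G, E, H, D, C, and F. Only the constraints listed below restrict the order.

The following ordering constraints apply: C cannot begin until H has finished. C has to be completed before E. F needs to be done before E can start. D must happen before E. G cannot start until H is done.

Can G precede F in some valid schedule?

Yes

Nothing in the constraints forces F before G — there is no chain from F to G.
So a valid ordering placing G earlier than F exists.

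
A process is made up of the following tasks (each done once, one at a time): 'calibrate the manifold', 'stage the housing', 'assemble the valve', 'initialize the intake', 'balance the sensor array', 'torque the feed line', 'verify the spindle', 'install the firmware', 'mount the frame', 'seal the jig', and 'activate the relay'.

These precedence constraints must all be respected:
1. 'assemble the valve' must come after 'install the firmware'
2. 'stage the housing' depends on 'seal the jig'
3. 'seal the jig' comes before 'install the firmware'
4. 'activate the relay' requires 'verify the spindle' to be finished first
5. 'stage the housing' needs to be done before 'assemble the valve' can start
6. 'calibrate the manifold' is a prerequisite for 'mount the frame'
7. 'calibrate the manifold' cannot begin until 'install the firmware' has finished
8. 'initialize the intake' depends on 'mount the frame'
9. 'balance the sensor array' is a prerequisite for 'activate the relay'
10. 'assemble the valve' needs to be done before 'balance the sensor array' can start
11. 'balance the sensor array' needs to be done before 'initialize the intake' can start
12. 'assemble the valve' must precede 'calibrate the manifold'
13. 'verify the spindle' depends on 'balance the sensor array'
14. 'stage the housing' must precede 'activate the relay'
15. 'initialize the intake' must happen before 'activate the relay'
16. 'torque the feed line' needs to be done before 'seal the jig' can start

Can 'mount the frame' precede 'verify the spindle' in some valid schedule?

Yes

Nothing in the constraints forces 'verify the spindle' before 'mount the frame' — there is no chain from 'verify the spindle' to 'mount the frame'.
So a valid ordering placing 'mount the frame' earlier than 'verify the spindle' exists.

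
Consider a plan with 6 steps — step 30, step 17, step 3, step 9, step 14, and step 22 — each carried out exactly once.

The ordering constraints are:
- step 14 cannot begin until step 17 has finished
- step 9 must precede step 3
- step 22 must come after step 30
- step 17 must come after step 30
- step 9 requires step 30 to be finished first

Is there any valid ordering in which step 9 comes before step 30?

The constraints give a chain step 30 → step 9, which forces step 30 before step 9.
Hence step 9 can never be scheduled before step 30.

No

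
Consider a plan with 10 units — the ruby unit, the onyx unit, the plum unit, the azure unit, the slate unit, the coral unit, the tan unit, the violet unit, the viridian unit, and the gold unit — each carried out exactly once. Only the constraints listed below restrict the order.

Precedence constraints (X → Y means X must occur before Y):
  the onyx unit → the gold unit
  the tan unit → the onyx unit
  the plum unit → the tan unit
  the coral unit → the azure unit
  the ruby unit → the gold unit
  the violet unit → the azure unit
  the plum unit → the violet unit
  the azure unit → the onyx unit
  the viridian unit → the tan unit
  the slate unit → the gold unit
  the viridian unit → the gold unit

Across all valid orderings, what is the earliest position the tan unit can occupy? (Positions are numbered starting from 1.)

3

Every unit that must precede the tan unit has to come before it. Tracing all chains that end at the tan unit, those units are: the plum unit, the viridian unit — 2 in total.
So at minimum 2 units come before the tan unit, putting the tan unit no earlier than position 3. That position is achievable by scheduling exactly those predecessors first.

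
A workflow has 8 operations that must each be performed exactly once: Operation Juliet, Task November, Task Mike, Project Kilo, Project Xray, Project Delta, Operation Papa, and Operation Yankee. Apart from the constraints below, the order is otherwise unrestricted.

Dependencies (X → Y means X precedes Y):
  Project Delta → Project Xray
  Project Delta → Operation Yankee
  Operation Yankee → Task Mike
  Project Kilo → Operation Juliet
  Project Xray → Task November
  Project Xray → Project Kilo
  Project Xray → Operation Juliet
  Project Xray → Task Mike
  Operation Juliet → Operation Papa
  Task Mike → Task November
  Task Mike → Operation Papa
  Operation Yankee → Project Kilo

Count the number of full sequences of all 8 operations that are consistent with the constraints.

18

Project Delta is the only operation with nothing required before it, so every ordering starts there.
Counting all ways to extend the partial order to a total order gives 18.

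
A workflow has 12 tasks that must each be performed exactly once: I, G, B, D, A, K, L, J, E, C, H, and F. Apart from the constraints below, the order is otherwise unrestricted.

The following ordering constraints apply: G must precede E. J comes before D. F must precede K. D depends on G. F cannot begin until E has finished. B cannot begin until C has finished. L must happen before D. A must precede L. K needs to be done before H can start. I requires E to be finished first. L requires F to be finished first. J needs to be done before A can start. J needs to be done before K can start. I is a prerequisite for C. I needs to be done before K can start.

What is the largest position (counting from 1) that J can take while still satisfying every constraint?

7

Following every chain forward from J, the tasks that must come later are D, A, K, L, H — 5 of them.
So at least 5 tasks follow J, putting J no later than position 7. That position is achievable by scheduling everything else first.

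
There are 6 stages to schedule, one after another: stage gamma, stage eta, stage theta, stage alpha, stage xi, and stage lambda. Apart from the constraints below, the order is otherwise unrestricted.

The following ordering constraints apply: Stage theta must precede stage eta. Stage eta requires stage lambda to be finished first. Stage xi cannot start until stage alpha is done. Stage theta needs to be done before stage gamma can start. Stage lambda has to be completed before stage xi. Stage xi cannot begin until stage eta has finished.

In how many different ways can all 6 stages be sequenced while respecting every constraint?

33

The stages with no prerequisites are stage theta, stage alpha, stage lambda; any of them can be placed first.
Systematically extending each partial ordering one stage at a time and counting, there are 33 complete orderings.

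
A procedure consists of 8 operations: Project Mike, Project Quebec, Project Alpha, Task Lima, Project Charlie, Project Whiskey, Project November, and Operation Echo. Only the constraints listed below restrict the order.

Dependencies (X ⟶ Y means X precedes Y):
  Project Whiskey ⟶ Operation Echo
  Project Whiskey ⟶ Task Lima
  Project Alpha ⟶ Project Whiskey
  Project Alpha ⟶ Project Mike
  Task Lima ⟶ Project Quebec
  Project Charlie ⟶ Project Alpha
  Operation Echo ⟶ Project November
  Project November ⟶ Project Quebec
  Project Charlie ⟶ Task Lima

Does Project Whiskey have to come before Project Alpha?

The constraints actually force Project Alpha before Project Whiskey (via Project Alpha → Project Whiskey), not the other way around.
So Project Whiskey never precedes Project Alpha.

No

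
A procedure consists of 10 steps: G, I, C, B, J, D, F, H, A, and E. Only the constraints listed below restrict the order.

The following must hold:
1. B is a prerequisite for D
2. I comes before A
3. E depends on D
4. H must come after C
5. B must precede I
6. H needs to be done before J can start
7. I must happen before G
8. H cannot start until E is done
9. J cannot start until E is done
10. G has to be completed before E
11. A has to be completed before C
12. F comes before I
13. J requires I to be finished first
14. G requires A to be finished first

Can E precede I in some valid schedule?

No

Following I → G → E, I must precede E in every valid ordering.
So no valid ordering can have E before I.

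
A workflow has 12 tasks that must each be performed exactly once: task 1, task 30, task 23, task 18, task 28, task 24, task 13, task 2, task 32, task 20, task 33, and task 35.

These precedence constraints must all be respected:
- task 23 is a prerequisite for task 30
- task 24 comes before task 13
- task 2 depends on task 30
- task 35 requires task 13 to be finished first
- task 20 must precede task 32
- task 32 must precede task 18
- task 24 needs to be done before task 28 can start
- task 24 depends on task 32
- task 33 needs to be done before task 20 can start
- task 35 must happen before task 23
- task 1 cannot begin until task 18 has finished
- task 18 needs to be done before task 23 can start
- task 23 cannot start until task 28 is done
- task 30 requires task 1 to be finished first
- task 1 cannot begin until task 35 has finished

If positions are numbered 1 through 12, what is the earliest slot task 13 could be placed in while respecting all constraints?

5

Working backwards through the constraints from task 13, its full set of required predecessors is task 24, task 32, task 20, task 33 — 4 of them.
With 4 mandatory predecessors, the earliest task 13 can sit is position 4+1 = 5, and placing just those 4 first achieves it.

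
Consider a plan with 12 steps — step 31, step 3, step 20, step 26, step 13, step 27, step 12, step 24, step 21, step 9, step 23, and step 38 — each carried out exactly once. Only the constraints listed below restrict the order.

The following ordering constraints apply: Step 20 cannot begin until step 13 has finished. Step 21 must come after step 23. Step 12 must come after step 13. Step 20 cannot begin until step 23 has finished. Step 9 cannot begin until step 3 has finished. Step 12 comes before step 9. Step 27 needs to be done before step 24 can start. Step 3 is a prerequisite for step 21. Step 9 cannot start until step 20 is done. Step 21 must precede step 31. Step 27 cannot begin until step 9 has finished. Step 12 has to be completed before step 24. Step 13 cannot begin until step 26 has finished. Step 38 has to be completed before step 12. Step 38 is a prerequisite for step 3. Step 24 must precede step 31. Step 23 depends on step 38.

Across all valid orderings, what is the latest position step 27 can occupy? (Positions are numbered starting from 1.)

Following every chain forward from step 27, the steps that must come later are step 31, step 24 — 2 of them.
So at least 2 steps follow step 27, putting step 27 no later than position 10. That position is achievable by scheduling everything else first.

10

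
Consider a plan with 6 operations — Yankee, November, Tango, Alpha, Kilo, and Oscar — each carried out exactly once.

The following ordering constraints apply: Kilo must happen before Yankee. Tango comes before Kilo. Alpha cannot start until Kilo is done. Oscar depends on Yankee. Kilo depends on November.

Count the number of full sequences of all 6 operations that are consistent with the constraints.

2 operations have no prerequisites (November, Tango), so any of them could come first.
Systematically extending each partial ordering one operation at a time and counting, there are 6 complete orderings.

6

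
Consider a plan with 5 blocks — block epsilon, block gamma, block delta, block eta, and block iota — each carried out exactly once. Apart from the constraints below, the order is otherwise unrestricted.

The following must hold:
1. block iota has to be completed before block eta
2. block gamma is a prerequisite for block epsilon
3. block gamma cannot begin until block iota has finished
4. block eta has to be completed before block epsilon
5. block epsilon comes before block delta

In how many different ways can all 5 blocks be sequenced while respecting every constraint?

2

Only block iota has no prerequisites, so it must go first.
Enumerating by repeatedly choosing an available block (one whose prerequisites are all placed) gives 2 distinct complete orderings.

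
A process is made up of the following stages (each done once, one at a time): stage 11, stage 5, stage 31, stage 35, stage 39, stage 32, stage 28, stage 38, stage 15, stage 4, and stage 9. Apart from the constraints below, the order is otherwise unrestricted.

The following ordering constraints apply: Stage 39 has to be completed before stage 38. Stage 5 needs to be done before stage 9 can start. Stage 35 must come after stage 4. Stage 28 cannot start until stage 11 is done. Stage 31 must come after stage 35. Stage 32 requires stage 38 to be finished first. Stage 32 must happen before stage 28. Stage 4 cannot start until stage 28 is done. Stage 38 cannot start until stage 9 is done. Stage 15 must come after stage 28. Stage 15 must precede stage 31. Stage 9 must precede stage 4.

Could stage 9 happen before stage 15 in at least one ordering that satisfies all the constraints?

Every valid ordering already has stage 9 before stage 15 (the constraints require it), so in particular at least one does.

Yes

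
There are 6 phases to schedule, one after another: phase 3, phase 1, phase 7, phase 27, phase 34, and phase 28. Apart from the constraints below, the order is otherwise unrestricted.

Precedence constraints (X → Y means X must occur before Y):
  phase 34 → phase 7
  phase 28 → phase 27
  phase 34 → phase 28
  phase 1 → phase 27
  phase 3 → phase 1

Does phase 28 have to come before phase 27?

Chaining the stated constraints: phase 28 → phase 27.
That forces phase 28 before phase 27 in every valid schedule.

Yes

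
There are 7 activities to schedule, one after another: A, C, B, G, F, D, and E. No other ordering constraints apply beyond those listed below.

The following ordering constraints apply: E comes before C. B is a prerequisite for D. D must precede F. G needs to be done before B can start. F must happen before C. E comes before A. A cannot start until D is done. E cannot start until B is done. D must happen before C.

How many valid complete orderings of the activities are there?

Only G has no prerequisites, so it must go first.
Enumerating by repeatedly choosing an available activity (one whose prerequisites are all placed) gives 8 distinct complete orderings.

8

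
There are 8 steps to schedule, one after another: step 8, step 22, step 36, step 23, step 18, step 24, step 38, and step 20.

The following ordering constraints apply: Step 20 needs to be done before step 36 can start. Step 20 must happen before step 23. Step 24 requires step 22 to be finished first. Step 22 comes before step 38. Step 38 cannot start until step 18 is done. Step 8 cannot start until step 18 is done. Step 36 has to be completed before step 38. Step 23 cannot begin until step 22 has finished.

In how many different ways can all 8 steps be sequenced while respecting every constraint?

3 steps have no prerequisites (step 22, step 18, step 20), so any of them could come first.
Counting all ways to extend the partial order to a total order gives 839.

839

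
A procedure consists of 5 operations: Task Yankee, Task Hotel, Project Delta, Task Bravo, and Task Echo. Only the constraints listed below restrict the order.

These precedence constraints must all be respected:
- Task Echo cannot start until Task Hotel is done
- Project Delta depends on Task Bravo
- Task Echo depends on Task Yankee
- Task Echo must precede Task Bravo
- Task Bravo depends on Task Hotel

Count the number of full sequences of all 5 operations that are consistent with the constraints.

2

2 operations have no prerequisites (Task Yankee, Task Hotel), so any of them could come first.
Enumerating by repeatedly choosing an available operation (one whose prerequisites are all placed) gives 2 distinct complete orderings.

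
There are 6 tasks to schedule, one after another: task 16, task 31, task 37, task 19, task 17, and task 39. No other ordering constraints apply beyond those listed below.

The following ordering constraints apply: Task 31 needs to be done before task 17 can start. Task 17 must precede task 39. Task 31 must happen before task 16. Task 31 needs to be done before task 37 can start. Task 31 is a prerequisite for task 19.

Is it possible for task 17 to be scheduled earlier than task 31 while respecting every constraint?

There is a dependency chain task 31 → task 17, so task 17 always comes after task 31.
So no valid ordering can have task 17 before task 31.

No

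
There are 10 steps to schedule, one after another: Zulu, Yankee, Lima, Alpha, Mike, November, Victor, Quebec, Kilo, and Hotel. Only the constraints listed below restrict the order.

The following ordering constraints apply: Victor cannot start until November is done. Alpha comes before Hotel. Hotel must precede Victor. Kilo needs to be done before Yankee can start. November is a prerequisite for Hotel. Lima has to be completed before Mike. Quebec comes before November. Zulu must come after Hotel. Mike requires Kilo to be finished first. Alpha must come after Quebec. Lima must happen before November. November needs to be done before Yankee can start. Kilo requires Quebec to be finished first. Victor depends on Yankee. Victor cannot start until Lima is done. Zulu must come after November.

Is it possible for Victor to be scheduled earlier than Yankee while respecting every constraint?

No

Following Yankee → Victor, Yankee must precede Victor in every valid ordering.
Hence Victor can never be scheduled before Yankee.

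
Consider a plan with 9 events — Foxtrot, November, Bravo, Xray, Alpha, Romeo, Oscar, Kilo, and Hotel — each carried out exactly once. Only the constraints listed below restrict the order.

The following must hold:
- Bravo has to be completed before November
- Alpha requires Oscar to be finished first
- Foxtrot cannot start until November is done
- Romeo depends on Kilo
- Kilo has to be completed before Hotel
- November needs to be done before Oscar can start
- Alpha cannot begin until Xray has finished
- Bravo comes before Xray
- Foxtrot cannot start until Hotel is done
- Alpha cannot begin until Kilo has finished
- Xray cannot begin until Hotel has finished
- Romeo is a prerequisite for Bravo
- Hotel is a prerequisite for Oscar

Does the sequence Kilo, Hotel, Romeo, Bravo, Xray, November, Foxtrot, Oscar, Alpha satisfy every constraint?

Every stated constraint is respected: Kilo sits at position 1, ahead of Alpha at position 9, and each of the other listed pairs likewise has the predecessor earlier in the sequence.

Yes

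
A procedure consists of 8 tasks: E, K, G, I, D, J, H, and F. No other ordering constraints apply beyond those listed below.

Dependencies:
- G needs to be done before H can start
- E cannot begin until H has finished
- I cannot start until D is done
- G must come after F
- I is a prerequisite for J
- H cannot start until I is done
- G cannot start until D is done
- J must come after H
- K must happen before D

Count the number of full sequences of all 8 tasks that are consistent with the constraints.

2 tasks have no prerequisites (K, F), so any of them could come first.
Enumerating by repeatedly choosing an available task (one whose prerequisites are all placed) gives 14 distinct complete orderings.

14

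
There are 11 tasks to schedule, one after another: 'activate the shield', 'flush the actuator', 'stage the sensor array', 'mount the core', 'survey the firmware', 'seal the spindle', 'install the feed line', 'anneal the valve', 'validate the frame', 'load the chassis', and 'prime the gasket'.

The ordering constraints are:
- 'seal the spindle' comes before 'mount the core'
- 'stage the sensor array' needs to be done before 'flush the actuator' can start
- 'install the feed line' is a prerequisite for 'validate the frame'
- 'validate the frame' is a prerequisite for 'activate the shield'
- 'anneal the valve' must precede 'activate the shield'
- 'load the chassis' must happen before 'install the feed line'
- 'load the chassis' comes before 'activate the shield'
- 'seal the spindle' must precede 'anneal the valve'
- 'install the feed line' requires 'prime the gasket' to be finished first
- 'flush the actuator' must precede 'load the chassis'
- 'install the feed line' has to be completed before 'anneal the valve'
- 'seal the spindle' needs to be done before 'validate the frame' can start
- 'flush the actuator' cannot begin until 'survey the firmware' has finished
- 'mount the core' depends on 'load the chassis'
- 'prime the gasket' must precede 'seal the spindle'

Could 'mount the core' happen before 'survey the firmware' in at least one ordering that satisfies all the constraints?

No

The constraints give a chain 'survey the firmware' → 'flush the actuator' → 'load the chassis' → 'mount the core', which forces 'survey the firmware' before 'mount the core'.
Hence 'mount the core' can never be scheduled before 'survey the firmware'.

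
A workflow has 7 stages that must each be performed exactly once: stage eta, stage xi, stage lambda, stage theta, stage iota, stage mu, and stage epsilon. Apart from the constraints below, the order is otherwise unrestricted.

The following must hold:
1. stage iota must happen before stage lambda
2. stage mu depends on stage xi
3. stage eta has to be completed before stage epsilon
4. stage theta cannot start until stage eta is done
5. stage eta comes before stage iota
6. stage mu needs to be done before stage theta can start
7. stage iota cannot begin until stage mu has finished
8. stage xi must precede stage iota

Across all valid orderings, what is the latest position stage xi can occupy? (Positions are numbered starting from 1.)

3

Following every chain forward from stage xi, the stages that must come later are stage lambda, stage theta, stage iota, stage mu — 4 of them.
With 4 mandatory successors out of 7 stages total, the latest slot for stage xi is 7−4 = 3, and it's reachable by doing all non-successors before stage xi.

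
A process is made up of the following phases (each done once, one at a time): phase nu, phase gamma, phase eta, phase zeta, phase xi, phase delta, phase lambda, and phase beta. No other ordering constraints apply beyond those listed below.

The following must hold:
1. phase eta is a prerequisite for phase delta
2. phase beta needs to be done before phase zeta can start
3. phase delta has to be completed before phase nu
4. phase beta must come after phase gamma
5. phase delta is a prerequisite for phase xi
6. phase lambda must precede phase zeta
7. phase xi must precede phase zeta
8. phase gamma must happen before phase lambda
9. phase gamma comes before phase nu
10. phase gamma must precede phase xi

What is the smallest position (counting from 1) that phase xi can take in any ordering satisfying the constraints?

The phases that are forced before phase xi, directly or transitively, are phase gamma, phase eta, phase delta. That's 3 phases.
So at minimum 3 phases come before phase xi, putting phase xi no earlier than position 4. That position is achievable by scheduling exactly those predecessors first.

4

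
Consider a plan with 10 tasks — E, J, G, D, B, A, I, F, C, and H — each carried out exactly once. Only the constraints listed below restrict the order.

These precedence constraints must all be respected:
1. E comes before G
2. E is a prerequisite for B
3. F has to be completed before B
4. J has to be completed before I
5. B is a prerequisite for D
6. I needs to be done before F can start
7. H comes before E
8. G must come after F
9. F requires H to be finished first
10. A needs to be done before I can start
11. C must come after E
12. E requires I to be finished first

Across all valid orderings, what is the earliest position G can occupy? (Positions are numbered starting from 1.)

The tasks that are forced before G, directly or transitively, are E, J, A, I, F, H. That's 6 tasks.
With 6 mandatory predecessors, the earliest G can sit is position 6+1 = 7, and placing just those 6 first achieves it.

7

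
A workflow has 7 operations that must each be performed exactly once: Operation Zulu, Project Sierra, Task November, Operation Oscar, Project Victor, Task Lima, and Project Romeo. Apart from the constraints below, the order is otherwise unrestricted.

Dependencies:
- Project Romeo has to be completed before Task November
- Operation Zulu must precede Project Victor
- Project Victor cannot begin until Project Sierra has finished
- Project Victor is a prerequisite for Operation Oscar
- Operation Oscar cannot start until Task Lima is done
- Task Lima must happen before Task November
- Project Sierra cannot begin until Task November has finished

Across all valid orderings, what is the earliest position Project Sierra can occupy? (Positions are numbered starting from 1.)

Working backwards through the constraints from Project Sierra, its full set of required predecessors is Task November, Task Lima, Project Romeo — 3 of them.
So at minimum 3 operations come before Project Sierra, putting Project Sierra no earlier than position 4. That position is achievable by scheduling exactly those predecessors first.

4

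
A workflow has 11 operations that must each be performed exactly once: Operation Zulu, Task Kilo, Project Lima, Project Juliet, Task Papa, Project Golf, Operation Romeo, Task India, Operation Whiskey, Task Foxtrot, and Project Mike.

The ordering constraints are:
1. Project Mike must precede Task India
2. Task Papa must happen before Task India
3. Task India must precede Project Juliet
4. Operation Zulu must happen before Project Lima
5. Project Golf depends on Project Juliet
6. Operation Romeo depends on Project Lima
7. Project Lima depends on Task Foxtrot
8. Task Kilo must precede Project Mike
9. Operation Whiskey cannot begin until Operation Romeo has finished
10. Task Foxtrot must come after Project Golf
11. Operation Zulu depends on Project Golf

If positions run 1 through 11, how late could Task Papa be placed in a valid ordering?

Every operation that must follow Task Papa has to come after it. Tracing all chains starting from Task Papa, those operations are: Operation Zulu, Project Lima, Project Juliet, Project Golf, Operation Romeo, Task India, Operation Whiskey, Task Foxtrot — 8 in total.
With 8 mandatory successors out of 11 operations total, the latest slot for Task Papa is 11−8 = 3, and it's reachable by doing all non-successors before Task Papa.

3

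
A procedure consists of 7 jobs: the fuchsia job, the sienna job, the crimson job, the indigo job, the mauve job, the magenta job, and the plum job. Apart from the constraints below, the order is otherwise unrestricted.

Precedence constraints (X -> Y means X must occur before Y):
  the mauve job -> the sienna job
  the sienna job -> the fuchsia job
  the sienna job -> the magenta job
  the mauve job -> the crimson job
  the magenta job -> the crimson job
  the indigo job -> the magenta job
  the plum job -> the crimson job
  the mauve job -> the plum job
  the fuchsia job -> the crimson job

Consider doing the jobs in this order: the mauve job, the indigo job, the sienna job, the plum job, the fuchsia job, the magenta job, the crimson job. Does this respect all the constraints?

Yes

Going through the constraints one by one, each required predecessor appears earlier in the sequence than its dependent — e.g. the mauve job (position 1) is before the crimson job (position 7), as required.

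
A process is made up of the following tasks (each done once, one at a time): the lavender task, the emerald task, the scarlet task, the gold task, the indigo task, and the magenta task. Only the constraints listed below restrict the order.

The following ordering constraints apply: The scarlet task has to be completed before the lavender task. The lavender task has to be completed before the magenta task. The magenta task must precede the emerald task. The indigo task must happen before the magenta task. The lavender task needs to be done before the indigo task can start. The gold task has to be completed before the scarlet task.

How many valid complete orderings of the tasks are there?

The gold task is the only task with nothing required before it, so every ordering starts there.
Continuing from there, at each step only one task has all its prerequisites placed, so the ordering is fully determined — there is exactly 1.

1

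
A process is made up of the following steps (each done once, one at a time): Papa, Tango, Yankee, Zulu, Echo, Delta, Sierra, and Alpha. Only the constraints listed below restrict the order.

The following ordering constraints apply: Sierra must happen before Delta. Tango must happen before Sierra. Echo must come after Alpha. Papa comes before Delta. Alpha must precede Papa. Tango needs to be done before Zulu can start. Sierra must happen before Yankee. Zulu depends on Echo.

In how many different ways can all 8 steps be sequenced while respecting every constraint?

247

The steps with no prerequisites are Tango, Alpha; any of them can be placed first.
Systematically extending each partial ordering one step at a time and counting, there are 247 complete orderings.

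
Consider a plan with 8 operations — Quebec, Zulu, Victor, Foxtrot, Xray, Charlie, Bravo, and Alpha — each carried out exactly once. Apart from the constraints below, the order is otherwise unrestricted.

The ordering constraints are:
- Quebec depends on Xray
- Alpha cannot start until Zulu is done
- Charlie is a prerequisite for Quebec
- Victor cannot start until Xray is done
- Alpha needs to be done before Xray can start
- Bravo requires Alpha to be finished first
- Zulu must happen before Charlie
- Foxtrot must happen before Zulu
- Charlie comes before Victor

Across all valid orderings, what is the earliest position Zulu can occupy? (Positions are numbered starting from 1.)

2

The only operation forced before Zulu (directly or transitively) is Foxtrot.
So at minimum 1 operation comes before Zulu, putting Zulu no earlier than position 2. That position is achievable by scheduling exactly that predecessor first.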